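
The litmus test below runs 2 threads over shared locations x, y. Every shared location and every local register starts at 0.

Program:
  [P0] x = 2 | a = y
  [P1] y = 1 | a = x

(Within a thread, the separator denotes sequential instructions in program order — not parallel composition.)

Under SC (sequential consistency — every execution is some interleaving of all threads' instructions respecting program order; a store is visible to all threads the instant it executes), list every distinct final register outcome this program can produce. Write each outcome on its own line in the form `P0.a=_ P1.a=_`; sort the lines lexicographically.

outcome vector order: (P0.a,P1.a)
|SC outcomes| = 3

P0.a=0 P1.a=2
P0.a=1 P1.a=0
P0.a=1 P1.a=2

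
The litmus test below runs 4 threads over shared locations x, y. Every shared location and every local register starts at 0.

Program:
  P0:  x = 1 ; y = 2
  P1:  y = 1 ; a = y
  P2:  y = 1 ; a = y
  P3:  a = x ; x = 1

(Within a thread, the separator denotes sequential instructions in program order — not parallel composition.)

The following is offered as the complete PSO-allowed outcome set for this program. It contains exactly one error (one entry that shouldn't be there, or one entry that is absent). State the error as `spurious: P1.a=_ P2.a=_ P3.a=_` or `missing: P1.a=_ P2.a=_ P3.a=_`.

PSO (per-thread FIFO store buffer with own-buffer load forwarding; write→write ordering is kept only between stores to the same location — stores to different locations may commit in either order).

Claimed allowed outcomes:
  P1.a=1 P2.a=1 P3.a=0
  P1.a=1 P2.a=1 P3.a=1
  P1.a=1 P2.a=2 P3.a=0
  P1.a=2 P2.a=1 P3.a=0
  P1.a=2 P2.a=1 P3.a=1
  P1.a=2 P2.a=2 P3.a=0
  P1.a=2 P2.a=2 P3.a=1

outcome vector order: (P1.a,P2.a,P3.a)
under PSO → (1,1,0); (1,1,1); (1,2,0); (1,2,1); (2,1,0); (2,1,1); (2,2,0); (2,2,1)
PSO∖claimed = {(1,2,1)}

missing: P1.a=1 P2.a=2 P3.a=1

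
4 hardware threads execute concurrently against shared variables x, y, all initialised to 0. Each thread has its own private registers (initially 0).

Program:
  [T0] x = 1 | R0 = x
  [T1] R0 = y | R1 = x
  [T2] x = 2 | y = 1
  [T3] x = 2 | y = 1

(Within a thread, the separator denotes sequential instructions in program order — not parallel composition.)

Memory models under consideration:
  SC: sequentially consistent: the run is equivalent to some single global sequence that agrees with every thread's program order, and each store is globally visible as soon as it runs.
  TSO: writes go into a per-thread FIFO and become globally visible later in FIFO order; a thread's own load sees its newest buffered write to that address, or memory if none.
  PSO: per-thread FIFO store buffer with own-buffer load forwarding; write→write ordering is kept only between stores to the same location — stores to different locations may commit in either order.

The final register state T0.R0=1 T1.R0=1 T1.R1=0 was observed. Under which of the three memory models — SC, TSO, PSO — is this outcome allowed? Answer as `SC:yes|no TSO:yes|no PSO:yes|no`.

outcome vector order: (T0.R0,T1.R0,T1.R1)
SC: 10 outcomes — {100, 101, 102, 111, 112, 200, 201, 202, 211, 212}
TSO: 10 outcomes — {100, 101, 102, 111, 112, 200, 201, 202, 211, 212}
PSO: 12 outcomes — {100, 101, 102, 110, 111, 112, 200, 201, 202, 210, 211, 212}
target 110 ∈ {PSO}

SC:no TSO:no PSO:yes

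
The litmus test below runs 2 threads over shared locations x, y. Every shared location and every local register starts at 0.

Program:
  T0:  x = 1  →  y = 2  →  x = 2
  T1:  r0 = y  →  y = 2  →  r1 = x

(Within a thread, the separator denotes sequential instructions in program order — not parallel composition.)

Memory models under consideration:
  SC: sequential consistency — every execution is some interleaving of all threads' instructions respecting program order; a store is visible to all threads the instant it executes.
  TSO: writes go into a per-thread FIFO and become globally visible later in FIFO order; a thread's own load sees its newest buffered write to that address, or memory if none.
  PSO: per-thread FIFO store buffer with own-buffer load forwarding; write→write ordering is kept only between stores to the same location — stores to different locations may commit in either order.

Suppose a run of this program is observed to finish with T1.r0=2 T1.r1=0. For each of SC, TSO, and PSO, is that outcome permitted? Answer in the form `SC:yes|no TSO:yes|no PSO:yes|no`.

outcome vector order: (T1.r0,T1.r1)
[SC] allowed = {(0,0); (0,1); (0,2); (2,1); (2,2)}
[TSO] allowed = {(0,0); (0,1); (0,2); (2,1); (2,2)}
[PSO] allowed = {(0,0); (0,1); (0,2); (2,0); (2,1); (2,2)}
target (2,0) ∈ {PSO}

SC:no TSO:no PSO:yes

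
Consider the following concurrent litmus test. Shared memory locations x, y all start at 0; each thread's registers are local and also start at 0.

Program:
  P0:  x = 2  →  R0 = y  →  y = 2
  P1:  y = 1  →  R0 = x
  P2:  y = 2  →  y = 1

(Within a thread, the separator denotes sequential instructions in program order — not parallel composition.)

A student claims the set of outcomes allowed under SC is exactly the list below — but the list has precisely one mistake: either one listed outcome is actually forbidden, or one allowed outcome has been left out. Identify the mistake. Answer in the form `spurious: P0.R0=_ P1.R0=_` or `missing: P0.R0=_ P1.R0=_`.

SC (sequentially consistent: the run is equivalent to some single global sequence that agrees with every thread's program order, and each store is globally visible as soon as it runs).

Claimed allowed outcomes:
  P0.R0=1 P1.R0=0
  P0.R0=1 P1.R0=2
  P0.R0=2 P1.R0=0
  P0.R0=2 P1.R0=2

outcome vector order: (P0.R0,P1.R0)
SC: 5 outcomes — {02 10 12 20 22}
SC∖claimed = {02}

missing: P0.R0=0 P1.R0=2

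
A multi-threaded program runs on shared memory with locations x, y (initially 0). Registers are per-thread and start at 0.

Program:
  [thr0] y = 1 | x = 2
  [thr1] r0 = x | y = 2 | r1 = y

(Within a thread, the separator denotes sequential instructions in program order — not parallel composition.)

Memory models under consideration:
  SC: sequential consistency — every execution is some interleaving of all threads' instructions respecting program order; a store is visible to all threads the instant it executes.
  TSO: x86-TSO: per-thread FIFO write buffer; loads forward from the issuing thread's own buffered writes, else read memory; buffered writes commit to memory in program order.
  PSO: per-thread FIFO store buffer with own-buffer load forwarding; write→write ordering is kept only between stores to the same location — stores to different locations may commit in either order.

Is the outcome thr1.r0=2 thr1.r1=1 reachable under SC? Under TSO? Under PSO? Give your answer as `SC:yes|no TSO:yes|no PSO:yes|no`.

outcome vector order: (thr1.r0,thr1.r1)
under SC → 01, 02, 22
under TSO → 01, 02, 22
under PSO → 01, 02, 21, 22
target 21 ∈ {PSO}

SC:no TSO:no PSO:yes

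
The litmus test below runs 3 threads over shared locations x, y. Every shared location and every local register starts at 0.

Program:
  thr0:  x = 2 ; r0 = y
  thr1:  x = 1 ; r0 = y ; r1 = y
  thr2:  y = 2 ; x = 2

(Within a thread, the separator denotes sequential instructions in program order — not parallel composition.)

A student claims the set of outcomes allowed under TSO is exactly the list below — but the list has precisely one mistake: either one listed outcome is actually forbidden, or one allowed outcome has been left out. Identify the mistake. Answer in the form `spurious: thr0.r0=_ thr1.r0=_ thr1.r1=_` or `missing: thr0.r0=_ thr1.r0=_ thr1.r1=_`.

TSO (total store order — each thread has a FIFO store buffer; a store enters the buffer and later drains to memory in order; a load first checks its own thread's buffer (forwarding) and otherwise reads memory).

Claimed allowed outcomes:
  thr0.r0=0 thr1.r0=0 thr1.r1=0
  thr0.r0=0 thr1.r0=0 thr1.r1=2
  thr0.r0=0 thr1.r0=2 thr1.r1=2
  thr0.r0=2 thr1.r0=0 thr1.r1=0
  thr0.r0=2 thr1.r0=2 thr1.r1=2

outcome vector order: (thr0.r0,thr1.r0,thr1.r1)
TSO (6): 0/0/0 0/0/2 0/2/2 2/0/0 2/0/2 2/2/2
TSO∖claimed = {2/0/2}

missing: thr0.r0=2 thr1.r0=0 thr1.r1=2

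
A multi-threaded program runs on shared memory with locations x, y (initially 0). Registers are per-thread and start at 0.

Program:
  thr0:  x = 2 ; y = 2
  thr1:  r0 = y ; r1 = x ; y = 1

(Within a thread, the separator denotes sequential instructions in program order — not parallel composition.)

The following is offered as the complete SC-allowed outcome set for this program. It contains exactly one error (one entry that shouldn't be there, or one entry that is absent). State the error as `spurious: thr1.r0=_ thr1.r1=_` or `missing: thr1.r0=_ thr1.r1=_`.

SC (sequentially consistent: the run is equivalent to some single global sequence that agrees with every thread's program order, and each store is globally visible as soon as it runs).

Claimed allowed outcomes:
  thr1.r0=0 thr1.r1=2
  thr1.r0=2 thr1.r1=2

missing: thr1.r0=0 thr1.r1=0

outcome vector order: (thr1.r0,thr1.r1)
under SC → (0,0), (0,2), (2,2)
SC∖claimed = {(0,0)}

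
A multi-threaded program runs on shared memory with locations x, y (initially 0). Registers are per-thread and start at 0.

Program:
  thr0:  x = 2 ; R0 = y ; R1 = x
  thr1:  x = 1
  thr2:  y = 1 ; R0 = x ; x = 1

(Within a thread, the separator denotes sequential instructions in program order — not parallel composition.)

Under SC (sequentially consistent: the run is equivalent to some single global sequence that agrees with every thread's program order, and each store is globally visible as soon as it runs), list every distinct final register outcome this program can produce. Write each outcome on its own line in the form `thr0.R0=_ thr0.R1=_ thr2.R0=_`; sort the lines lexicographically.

thr0.R0=0 thr0.R1=1 thr2.R0=1
thr0.R0=0 thr0.R1=1 thr2.R0=2
thr0.R0=0 thr0.R1=2 thr2.R0=1
thr0.R0=0 thr0.R1=2 thr2.R0=2
thr0.R0=1 thr0.R1=1 thr2.R0=0
thr0.R0=1 thr0.R1=1 thr2.R0=1
thr0.R0=1 thr0.R1=1 thr2.R0=2
thr0.R0=1 thr0.R1=2 thr2.R0=0
thr0.R0=1 thr0.R1=2 thr2.R0=1
thr0.R0=1 thr0.R1=2 thr2.R0=2

outcome vector order: (thr0.R0,thr0.R1,thr2.R0)
|SC outcomes| = 10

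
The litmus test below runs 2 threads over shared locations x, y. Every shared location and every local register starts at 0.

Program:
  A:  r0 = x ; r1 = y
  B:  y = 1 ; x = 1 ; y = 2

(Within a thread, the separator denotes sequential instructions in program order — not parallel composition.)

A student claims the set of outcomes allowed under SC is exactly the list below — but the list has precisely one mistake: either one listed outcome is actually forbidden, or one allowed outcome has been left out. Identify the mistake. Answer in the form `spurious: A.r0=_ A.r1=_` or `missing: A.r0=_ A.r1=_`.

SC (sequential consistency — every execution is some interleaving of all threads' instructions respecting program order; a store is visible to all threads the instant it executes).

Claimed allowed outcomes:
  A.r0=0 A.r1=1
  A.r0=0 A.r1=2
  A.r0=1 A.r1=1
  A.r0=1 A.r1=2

outcome vector order: (A.r0,A.r1)
under SC → 0/0, 0/1, 0/2, 1/1, 1/2
SC∖claimed = {0/0}

missing: A.r0=0 A.r1=0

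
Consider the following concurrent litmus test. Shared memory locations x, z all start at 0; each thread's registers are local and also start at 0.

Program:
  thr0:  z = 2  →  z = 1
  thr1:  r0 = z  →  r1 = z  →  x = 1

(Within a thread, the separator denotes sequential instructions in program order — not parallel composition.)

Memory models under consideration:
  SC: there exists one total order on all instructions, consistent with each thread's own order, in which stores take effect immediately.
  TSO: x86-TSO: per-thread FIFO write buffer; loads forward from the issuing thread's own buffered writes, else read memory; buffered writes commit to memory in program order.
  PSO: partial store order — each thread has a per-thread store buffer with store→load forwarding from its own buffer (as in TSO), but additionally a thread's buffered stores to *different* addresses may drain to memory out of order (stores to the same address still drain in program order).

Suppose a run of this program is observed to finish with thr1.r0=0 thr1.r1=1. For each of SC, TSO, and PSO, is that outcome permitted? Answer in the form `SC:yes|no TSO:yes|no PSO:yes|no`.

outcome vector order: (thr1.r0,thr1.r1)
[SC] allowed = {<0 0> <0 1> <0 2> <1 1> <2 1> <2 2>}
[TSO] allowed = {<0 0> <0 1> <0 2> <1 1> <2 1> <2 2>}
[PSO] allowed = {<0 0> <0 1> <0 2> <1 1> <2 1> <2 2>}
target <0 1> ∈ {SC,TSO,PSO}

SC:yes TSO:yes PSO:yes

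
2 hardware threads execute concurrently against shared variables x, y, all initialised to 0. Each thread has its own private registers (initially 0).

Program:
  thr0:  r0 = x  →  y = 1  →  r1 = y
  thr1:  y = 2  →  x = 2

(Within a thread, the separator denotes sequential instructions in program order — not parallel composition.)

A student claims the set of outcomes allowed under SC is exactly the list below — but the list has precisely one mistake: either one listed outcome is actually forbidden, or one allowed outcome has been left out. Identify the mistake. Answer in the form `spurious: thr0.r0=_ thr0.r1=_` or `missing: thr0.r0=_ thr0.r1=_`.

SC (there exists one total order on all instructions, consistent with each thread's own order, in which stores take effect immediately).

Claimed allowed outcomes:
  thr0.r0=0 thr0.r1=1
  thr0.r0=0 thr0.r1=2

missing: thr0.r0=2 thr0.r1=1

outcome vector order: (thr0.r0,thr0.r1)
[SC] allowed = {0/1, 0/2, 2/1}
SC∖claimed = {2/1}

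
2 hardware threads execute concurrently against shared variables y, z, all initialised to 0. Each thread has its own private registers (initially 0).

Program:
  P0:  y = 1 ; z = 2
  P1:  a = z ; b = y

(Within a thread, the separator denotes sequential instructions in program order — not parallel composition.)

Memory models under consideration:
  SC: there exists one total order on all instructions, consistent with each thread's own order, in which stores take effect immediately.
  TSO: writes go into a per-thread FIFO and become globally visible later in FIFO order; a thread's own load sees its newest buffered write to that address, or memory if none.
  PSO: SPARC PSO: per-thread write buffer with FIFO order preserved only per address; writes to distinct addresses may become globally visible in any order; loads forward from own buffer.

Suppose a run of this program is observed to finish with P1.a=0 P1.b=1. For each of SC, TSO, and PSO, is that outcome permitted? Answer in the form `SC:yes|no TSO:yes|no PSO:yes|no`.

SC:yes TSO:yes PSO:yes

outcome vector order: (P1.a,P1.b)
SC: 3 outcomes — {(0,0) (0,1) (2,1)}
TSO: 3 outcomes — {(0,0) (0,1) (2,1)}
PSO: 4 outcomes — {(0,0) (0,1) (2,0) (2,1)}
target (0,1) ∈ {SC,TSO,PSO}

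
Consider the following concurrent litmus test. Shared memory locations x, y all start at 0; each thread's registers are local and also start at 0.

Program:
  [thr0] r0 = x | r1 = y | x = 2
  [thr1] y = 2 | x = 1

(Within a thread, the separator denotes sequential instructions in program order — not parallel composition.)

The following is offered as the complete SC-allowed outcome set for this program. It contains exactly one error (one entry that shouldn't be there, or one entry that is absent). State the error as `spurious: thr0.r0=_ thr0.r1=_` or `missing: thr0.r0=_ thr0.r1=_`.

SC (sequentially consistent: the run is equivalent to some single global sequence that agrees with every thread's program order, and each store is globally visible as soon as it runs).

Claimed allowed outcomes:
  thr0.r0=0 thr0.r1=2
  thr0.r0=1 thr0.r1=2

outcome vector order: (thr0.r0,thr0.r1)
under SC → 0/0 0/2 1/2
SC∖claimed = {0/0}

missing: thr0.r0=0 thr0.r1=0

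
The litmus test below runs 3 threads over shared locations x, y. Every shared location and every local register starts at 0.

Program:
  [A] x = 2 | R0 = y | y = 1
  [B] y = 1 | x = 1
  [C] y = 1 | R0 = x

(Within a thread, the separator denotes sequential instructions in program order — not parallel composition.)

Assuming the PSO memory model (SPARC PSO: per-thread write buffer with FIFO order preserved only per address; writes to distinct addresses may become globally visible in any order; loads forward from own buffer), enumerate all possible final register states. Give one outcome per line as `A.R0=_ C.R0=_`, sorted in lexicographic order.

A.R0=0 C.R0=0
A.R0=0 C.R0=1
A.R0=0 C.R0=2
A.R0=1 C.R0=0
A.R0=1 C.R0=1
A.R0=1 C.R0=2

outcome vector order: (A.R0,C.R0)
|PSO outcomes| = 6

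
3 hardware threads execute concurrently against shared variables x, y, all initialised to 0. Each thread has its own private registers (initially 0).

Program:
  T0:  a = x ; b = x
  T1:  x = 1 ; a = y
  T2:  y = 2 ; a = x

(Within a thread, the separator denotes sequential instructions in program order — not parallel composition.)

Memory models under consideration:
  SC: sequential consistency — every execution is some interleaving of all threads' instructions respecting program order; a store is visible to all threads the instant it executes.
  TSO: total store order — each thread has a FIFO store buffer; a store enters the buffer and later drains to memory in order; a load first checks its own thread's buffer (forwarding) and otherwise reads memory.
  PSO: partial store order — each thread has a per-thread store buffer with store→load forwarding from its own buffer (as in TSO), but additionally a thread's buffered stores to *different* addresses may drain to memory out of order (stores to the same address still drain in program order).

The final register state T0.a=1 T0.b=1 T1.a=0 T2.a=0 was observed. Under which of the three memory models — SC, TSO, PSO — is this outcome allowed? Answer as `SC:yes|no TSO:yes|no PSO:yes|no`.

outcome vector order: (T0.a,T0.b,T1.a,T2.a)
SC: 9 outcomes — {0001 0020 0021 0101 0120 0121 1101 1120 1121}
TSO: 12 outcomes — {0000 0001 0020 0021 0100 0101 0120 0121 1100 1101 1120 1121}
PSO: 12 outcomes — {0000 0001 0020 0021 0100 0101 0120 0121 1100 1101 1120 1121}
target 1100 ∈ {TSO,PSO}

SC:no TSO:yes PSO:yes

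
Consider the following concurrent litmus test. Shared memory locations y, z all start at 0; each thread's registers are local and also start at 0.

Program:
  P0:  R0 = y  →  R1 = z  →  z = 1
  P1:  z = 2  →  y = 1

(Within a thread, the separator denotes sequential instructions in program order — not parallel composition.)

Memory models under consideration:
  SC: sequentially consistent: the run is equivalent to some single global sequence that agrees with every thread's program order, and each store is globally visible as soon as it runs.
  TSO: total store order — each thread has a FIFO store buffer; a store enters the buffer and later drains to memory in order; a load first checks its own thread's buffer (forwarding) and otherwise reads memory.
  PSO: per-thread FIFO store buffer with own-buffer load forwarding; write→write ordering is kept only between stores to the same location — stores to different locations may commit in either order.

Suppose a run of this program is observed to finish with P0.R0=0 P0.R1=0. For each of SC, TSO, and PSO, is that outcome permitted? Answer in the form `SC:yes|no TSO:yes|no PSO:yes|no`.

SC:yes TSO:yes PSO:yes

outcome vector order: (P0.R0,P0.R1)
SC: 3 outcomes — {(0,0); (0,2); (1,2)}
TSO: 3 outcomes — {(0,0); (0,2); (1,2)}
PSO: 4 outcomes — {(0,0); (0,2); (1,0); (1,2)}
target (0,0) ∈ {SC,TSO,PSO}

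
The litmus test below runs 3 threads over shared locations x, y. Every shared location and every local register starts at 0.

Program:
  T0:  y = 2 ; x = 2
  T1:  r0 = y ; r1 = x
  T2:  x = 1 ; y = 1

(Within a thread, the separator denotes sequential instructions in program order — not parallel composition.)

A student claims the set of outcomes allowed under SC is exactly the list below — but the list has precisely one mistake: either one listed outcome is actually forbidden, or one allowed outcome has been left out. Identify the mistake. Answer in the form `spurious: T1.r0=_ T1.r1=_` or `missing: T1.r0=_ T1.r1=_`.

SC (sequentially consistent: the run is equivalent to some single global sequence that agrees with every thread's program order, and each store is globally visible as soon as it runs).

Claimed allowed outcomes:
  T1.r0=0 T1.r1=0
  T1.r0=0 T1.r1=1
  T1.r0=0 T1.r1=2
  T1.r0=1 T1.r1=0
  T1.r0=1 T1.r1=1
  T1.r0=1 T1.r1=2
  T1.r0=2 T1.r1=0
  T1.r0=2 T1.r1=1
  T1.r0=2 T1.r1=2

spurious: T1.r0=1 T1.r1=0

outcome vector order: (T1.r0,T1.r1)
SC: 8 outcomes — {00; 01; 02; 11; 12; 20; 21; 22}
claimed∖SC = {10}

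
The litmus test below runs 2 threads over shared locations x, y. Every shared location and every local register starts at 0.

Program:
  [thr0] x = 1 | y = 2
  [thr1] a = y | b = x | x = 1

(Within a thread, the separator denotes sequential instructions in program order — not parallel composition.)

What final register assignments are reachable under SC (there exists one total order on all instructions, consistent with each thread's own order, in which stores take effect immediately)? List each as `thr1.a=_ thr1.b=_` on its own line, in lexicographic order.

thr1.a=0 thr1.b=0
thr1.a=0 thr1.b=1
thr1.a=2 thr1.b=1

outcome vector order: (thr1.a,thr1.b)
|SC outcomes| = 3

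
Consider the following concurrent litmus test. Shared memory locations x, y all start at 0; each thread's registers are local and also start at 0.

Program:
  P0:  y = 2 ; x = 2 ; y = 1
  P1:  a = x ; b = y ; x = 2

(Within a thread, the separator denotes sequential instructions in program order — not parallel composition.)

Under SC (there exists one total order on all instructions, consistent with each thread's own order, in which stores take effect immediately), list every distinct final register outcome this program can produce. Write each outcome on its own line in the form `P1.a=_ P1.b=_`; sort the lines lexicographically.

P1.a=0 P1.b=0
P1.a=0 P1.b=1
P1.a=0 P1.b=2
P1.a=2 P1.b=1
P1.a=2 P1.b=2

outcome vector order: (P1.a,P1.b)
|SC outcomes| = 5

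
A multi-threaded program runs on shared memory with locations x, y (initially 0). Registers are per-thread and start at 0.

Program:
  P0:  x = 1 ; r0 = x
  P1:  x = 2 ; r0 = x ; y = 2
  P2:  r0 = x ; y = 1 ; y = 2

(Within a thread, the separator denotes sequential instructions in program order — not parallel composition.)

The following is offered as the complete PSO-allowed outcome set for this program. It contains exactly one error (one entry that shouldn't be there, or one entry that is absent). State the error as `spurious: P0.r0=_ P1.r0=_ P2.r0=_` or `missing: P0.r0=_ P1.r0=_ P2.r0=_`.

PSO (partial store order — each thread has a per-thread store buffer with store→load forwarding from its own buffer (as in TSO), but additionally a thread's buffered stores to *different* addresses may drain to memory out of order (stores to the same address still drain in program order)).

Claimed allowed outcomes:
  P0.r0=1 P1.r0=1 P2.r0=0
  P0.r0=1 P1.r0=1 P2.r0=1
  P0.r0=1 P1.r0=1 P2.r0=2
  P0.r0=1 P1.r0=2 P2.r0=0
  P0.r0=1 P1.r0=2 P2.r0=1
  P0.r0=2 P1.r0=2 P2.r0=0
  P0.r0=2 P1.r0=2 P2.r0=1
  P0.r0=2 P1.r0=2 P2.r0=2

outcome vector order: (P0.r0,P1.r0,P2.r0)
[PSO] allowed = {<1 1 0>; <1 1 1>; <1 1 2>; <1 2 0>; <1 2 1>; <1 2 2>; <2 2 0>; <2 2 1>; <2 2 2>}
PSO∖claimed = {<1 2 2>}

missing: P0.r0=1 P1.r0=2 P2.r0=2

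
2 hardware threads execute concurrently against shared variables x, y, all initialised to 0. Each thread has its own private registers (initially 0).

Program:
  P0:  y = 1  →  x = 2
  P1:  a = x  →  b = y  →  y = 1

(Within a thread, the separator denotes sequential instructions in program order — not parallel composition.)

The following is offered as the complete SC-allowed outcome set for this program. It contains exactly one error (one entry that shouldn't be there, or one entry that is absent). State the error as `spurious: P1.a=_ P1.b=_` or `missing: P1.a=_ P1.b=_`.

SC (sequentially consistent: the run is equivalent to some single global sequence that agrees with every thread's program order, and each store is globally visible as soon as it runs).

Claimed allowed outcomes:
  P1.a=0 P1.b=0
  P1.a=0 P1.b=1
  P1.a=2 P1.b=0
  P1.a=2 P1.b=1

outcome vector order: (P1.a,P1.b)
SC (3): 0/0 0/1 2/1
claimed∖SC = {2/0}

spurious: P1.a=2 P1.b=0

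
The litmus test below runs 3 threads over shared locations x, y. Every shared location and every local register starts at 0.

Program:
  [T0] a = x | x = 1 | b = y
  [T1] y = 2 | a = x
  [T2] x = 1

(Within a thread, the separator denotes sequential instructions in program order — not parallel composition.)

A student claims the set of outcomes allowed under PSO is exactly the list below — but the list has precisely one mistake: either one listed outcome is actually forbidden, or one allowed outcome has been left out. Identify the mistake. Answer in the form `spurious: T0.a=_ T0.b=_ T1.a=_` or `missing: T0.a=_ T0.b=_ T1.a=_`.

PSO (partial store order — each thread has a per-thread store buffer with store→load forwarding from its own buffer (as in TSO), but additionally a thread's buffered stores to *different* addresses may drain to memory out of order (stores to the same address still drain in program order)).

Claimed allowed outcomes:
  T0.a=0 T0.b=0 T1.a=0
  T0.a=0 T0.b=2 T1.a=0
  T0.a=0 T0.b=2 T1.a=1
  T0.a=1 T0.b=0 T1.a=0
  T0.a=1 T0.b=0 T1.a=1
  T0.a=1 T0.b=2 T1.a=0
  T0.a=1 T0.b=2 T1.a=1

outcome vector order: (T0.a,T0.b,T1.a)
[PSO] allowed = {(0,0,0), (0,0,1), (0,2,0), (0,2,1), (1,0,0), (1,0,1), (1,2,0), (1,2,1)}
PSO∖claimed = {(0,0,1)}

missing: T0.a=0 T0.b=0 T1.a=1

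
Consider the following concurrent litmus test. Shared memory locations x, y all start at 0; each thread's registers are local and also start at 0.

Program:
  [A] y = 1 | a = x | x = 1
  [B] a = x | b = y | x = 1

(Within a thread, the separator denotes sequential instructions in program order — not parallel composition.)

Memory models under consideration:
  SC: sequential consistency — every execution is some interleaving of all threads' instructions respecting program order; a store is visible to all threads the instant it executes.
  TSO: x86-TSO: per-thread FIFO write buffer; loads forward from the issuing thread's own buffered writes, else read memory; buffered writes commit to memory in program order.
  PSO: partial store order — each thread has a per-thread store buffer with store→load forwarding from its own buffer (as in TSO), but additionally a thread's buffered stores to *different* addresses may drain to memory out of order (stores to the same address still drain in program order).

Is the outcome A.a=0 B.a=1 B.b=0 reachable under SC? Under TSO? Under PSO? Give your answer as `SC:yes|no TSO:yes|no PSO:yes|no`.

SC:no TSO:no PSO:yes

outcome vector order: (A.a,B.a,B.b)
SC: 5 outcomes — {000; 001; 011; 100; 101}
TSO: 5 outcomes — {000; 001; 011; 100; 101}
PSO: 6 outcomes — {000; 001; 010; 011; 100; 101}
target 010 ∈ {PSO}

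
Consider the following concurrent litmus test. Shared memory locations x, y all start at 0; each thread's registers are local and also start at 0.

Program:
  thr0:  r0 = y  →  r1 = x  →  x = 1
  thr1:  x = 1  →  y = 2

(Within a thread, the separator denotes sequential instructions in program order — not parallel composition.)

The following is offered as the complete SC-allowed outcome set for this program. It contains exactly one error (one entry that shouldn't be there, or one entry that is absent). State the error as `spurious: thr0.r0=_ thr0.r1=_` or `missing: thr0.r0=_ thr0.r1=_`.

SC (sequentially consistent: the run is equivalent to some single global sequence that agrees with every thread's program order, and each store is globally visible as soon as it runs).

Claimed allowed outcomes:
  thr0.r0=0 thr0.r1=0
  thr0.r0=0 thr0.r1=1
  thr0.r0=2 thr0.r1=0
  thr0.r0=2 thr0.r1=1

outcome vector order: (thr0.r0,thr0.r1)
under SC → (0,0); (0,1); (2,1)
claimed∖SC = {(2,0)}

spurious: thr0.r0=2 thr0.r1=0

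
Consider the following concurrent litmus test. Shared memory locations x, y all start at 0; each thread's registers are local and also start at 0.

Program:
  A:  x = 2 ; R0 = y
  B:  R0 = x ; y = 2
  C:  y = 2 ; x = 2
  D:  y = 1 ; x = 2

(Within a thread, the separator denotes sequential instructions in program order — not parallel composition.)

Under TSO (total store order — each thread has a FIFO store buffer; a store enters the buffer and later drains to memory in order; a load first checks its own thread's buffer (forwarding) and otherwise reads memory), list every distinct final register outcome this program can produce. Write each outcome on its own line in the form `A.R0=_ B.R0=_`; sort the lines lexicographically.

outcome vector order: (A.R0,B.R0)
|TSO outcomes| = 6

A.R0=0 B.R0=0
A.R0=0 B.R0=2
A.R0=1 B.R0=0
A.R0=1 B.R0=2
A.R0=2 B.R0=0
A.R0=2 B.R0=2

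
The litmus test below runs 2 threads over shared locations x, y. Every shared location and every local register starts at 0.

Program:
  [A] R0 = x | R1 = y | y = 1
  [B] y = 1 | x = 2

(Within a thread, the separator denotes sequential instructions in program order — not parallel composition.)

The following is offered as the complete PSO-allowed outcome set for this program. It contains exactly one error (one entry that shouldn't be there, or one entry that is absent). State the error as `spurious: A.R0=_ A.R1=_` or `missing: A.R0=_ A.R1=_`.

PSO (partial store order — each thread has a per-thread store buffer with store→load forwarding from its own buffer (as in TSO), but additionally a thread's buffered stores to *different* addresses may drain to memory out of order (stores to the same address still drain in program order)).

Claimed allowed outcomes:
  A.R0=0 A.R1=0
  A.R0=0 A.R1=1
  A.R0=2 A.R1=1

missing: A.R0=2 A.R1=0

outcome vector order: (A.R0,A.R1)
[PSO] allowed = {0/0; 0/1; 2/0; 2/1}
PSO∖claimed = {2/0}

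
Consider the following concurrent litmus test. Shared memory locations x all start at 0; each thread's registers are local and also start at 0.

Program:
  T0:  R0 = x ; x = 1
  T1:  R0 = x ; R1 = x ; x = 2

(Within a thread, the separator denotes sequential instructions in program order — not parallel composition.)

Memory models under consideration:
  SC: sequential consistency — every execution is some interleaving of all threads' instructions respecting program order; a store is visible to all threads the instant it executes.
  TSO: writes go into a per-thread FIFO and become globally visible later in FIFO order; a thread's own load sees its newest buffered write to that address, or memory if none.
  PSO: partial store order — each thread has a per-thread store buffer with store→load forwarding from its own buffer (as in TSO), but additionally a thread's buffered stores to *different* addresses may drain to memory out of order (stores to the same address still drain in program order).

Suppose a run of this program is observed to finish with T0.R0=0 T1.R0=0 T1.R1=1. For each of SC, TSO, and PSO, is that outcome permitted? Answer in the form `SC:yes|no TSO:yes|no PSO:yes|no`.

outcome vector order: (T0.R0,T1.R0,T1.R1)
under SC → 000 001 011 200
under TSO → 000 001 011 200
under PSO → 000 001 011 200
target 001 ∈ {SC,TSO,PSO}

SC:yes TSO:yes PSO:yes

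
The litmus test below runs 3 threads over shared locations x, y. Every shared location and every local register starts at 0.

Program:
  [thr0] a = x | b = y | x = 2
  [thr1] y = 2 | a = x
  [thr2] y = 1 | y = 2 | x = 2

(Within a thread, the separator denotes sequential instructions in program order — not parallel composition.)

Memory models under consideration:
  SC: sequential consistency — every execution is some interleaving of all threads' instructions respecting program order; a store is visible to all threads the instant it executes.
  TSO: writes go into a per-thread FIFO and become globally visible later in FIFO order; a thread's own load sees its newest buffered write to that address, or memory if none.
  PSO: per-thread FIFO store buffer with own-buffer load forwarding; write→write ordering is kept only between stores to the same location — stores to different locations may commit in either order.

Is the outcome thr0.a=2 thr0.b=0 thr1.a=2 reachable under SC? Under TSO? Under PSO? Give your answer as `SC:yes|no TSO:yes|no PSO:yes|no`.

outcome vector order: (thr0.a,thr0.b,thr1.a)
SC (8): 0/0/0; 0/0/2; 0/1/0; 0/1/2; 0/2/0; 0/2/2; 2/2/0; 2/2/2
TSO (8): 0/0/0; 0/0/2; 0/1/0; 0/1/2; 0/2/0; 0/2/2; 2/2/0; 2/2/2
PSO (12): 0/0/0; 0/0/2; 0/1/0; 0/1/2; 0/2/0; 0/2/2; 2/0/0; 2/0/2; 2/1/0; 2/1/2; 2/2/0; 2/2/2
target 2/0/2 ∈ {PSO}

SC:no TSO:no PSO:yes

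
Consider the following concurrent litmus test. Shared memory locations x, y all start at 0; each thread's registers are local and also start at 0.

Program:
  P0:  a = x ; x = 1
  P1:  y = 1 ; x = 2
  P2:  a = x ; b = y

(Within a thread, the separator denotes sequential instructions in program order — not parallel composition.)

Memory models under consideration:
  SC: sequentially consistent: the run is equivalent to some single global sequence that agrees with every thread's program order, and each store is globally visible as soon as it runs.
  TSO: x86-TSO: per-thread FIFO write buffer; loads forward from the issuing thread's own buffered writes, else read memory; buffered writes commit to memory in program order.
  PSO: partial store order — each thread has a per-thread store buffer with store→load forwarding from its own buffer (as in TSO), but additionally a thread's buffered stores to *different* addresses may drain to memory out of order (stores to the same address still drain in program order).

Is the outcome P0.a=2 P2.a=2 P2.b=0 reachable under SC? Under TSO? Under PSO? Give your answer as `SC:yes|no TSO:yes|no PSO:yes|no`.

SC:no TSO:no PSO:yes

outcome vector order: (P0.a,P2.a,P2.b)
SC (9): (0,0,0), (0,0,1), (0,1,0), (0,1,1), (0,2,1), (2,0,0), (2,0,1), (2,1,1), (2,2,1)
TSO (9): (0,0,0), (0,0,1), (0,1,0), (0,1,1), (0,2,1), (2,0,0), (2,0,1), (2,1,1), (2,2,1)
PSO (12): (0,0,0), (0,0,1), (0,1,0), (0,1,1), (0,2,0), (0,2,1), (2,0,0), (2,0,1), (2,1,0), (2,1,1), (2,2,0), (2,2,1)
target (2,2,0) ∈ {PSO}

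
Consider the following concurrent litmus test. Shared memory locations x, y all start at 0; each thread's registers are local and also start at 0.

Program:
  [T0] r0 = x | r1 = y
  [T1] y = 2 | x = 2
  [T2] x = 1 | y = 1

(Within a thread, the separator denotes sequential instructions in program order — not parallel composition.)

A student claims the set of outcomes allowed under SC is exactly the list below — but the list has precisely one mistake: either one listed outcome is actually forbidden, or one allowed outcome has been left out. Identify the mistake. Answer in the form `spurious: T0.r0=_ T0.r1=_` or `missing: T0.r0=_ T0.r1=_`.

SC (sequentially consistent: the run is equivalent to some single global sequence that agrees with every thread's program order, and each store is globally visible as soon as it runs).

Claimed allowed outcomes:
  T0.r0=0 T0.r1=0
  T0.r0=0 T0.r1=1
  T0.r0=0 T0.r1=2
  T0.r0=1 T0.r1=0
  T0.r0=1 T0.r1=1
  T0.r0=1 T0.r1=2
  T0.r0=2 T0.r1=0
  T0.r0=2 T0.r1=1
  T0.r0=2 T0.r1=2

spurious: T0.r0=2 T0.r1=0

outcome vector order: (T0.r0,T0.r1)
SC (8): (0,0) (0,1) (0,2) (1,0) (1,1) (1,2) (2,1) (2,2)
claimed∖SC = {(2,0)}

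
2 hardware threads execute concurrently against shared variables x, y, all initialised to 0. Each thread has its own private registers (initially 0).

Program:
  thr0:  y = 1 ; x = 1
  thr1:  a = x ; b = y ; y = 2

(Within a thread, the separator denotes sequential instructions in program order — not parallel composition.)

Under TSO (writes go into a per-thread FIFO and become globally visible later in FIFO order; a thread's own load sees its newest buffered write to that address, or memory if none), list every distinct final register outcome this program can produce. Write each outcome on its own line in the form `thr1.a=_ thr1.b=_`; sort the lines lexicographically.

thr1.a=0 thr1.b=0
thr1.a=0 thr1.b=1
thr1.a=1 thr1.b=1

outcome vector order: (thr1.a,thr1.b)
|TSO outcomes| = 3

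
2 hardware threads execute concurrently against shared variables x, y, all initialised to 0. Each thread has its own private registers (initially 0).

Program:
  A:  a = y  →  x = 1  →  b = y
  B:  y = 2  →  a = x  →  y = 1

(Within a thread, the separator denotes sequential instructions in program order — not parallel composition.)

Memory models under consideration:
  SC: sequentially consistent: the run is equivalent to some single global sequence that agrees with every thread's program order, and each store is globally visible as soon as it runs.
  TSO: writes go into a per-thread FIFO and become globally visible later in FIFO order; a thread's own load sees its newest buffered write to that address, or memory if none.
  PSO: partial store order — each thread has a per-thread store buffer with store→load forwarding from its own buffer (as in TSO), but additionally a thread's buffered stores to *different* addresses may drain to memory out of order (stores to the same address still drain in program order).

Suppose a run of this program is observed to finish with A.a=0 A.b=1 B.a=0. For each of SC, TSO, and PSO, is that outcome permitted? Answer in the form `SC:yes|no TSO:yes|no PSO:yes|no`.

outcome vector order: (A.a,A.b,B.a)
under SC → 001; 010; 011; 020; 021; 110; 210; 211; 220; 221
under TSO → 000; 001; 010; 011; 020; 021; 110; 210; 211; 220; 221
under PSO → 000; 001; 010; 011; 020; 021; 110; 210; 211; 220; 221
target 010 ∈ {SC,TSO,PSO}

SC:yes TSO:yes PSO:yes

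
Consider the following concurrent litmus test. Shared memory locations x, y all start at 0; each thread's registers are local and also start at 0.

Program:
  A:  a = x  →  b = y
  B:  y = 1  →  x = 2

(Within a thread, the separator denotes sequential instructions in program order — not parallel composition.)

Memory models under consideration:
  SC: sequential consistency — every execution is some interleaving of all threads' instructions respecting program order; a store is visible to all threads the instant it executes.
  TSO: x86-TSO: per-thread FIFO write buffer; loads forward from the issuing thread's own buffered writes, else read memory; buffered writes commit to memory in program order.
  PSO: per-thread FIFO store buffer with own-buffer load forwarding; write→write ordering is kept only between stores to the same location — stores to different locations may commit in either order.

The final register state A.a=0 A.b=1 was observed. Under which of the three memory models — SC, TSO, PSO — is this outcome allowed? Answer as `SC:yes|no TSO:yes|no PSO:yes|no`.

SC:yes TSO:yes PSO:yes

outcome vector order: (A.a,A.b)
under SC → (0,0); (0,1); (2,1)
under TSO → (0,0); (0,1); (2,1)
under PSO → (0,0); (0,1); (2,0); (2,1)
target (0,1) ∈ {SC,TSO,PSO}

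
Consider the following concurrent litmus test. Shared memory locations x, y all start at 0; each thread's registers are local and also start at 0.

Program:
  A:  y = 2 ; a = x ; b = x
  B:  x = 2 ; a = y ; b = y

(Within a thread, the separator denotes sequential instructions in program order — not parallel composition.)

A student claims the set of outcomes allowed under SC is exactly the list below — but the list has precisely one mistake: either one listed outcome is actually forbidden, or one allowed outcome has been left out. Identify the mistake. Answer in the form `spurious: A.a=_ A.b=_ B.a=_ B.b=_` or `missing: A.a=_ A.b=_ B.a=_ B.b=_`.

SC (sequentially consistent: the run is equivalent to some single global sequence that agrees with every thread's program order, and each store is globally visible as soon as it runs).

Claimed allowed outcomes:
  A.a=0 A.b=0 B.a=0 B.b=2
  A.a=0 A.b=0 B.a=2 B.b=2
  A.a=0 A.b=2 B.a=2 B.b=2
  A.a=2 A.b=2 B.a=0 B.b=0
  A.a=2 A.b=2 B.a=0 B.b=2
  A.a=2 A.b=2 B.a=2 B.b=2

outcome vector order: (A.a,A.b,B.a,B.b)
SC (5): (0,0,2,2); (0,2,2,2); (2,2,0,0); (2,2,0,2); (2,2,2,2)
claimed∖SC = {(0,0,0,2)}

spurious: A.a=0 A.b=0 B.a=0 B.b=2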